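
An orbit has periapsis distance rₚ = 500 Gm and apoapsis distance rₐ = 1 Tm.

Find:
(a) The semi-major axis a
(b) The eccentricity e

Convert to SI: rₚ = 500 Gm = 5e+11 m; rₐ = 1 Tm = 1e+12 m.
(a) a = (rₚ + rₐ) / 2 = (5e+11 + 1e+12) / 2 ≈ 7.5e+11 m = 750 Gm.
(b) e = (rₐ − rₚ) / (rₐ + rₚ) = (1e+12 − 5e+11) / (1e+12 + 5e+11) ≈ 0.3333.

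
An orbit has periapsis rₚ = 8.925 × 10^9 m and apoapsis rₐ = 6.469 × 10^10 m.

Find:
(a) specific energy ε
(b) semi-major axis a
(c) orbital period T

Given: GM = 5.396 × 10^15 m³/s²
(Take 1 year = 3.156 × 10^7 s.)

(a) With a = (rₚ + rₐ)/2 = 3.68075e+10 m, ε = −GM/(2a) = −5.396e+15/(2 · 3.68075e+10) J/kg ≈ -7.33e+04 J/kg
(b) a = (rₚ + rₐ)/2 = (8.925e+09 + 6.469e+10)/2 ≈ 3.681e+10 m
(c) With a = (rₚ + rₐ)/2 = 3.68075e+10 m, T = 2π √(a³/GM) = 2π √((3.68075e+10)³/5.396e+15) s ≈ 6.04e+08 s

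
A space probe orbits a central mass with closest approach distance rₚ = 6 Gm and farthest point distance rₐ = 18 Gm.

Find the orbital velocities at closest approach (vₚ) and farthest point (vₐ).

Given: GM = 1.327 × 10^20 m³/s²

Convert to SI: rₚ = 6 Gm = 6e+09 m; rₐ = 18 Gm = 1.8e+10 m.
Use the vis-viva equation v² = GM(2/r − 1/a) with a = (rₚ + rₐ)/2 = (6e+09 + 1.8e+10)/2 = 1.2e+10 m.
vₚ = √(GM · (2/rₚ − 1/a)) = √(1.327e+20 · (2/6e+09 − 1/1.2e+10)) m/s ≈ 1.821e+05 m/s = 182.1 km/s.
vₐ = √(GM · (2/rₐ − 1/a)) = √(1.327e+20 · (2/1.8e+10 − 1/1.2e+10)) m/s ≈ 6.071e+04 m/s = 60.71 km/s.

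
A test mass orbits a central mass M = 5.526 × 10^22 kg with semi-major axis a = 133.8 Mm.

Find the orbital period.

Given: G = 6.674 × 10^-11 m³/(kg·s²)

Convert to SI: a = 133.8 Mm = 1.338e+08 m.
GM = G · M = 6.674e-11 · 5.526e+22 = 3.68805e+12 m³/s².
Kepler's third law: T = 2π √(a³ / GM).
Substituting a = 1.338e+08 m and GM = 3.68805e+12 m³/s²:
T = 2π √((1.338e+08)³ / 3.68805e+12) s
T ≈ 5.064e+06 s = 58.61 days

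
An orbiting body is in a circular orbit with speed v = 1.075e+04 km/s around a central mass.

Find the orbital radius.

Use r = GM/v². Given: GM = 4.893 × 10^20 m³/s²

Convert to SI: v = 1.075e+04 km/s = 1.075e+07 m/s.
For a circular orbit, v² = GM / r, so r = GM / v².
r = 4.893e+20 / (1.075e+07)² m ≈ 4.234e+06 m = 4.234 Mm.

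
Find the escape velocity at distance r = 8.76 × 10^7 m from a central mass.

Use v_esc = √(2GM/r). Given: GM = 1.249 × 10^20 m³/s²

Escape velocity comes from setting total energy to zero: ½v² − GM/r = 0 ⇒ v_esc = √(2GM / r).
v_esc = √(2 · 1.249e+20 / 8.76e+07) m/s ≈ 1.689e+06 m/s = 1689 km/s.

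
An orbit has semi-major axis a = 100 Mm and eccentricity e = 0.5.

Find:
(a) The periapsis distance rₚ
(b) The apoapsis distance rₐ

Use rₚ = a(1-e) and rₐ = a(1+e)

Convert to SI: a = 100 Mm = 1e+08 m.
(a) rₚ = a(1 − e) = 1e+08 · (1 − 0.5) = 1e+08 · 0.5 ≈ 5e+07 m = 50 Mm.
(b) rₐ = a(1 + e) = 1e+08 · (1 + 0.5) = 1e+08 · 1.5 ≈ 1.5e+08 m = 150 Mm.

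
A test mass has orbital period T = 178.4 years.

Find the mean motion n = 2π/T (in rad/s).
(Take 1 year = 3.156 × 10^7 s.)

Convert to SI: T = 178.4 years = 5.6303e+09 s.
n = 2π / T.
n = 2π / 5.6303e+09 s ≈ 1.116e-09 rad/s.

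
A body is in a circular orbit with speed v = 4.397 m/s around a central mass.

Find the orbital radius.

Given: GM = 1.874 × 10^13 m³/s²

For a circular orbit, v² = GM / r, so r = GM / v².
r = 1.874e+13 / (4.397)² m ≈ 9.693e+11 m = 9.693 × 10^11 m.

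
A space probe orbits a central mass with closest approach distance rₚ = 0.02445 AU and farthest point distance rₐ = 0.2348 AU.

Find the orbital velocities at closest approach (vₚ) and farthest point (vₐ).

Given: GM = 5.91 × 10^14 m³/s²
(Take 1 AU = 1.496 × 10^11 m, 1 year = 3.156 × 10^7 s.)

Convert to SI: rₚ = 0.02445 AU = 3.65772e+09 m; rₐ = 0.2348 AU = 3.51261e+10 m.
Use the vis-viva equation v² = GM(2/r − 1/a) with a = (rₚ + rₐ)/2 = (3.65772e+09 + 3.51261e+10)/2 = 1.93919e+10 m.
vₚ = √(GM · (2/rₚ − 1/a)) = √(5.91e+14 · (2/3.65772e+09 − 1/1.93919e+10)) m/s ≈ 541 m/s = 0.1141 AU/year.
vₐ = √(GM · (2/rₐ − 1/a)) = √(5.91e+14 · (2/3.51261e+10 − 1/1.93919e+10)) m/s ≈ 56.33 m/s = 0.01188 AU/year.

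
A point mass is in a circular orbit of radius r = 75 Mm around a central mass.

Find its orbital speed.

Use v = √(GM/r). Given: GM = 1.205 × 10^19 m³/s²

Convert to SI: r = 75 Mm = 7.5e+07 m.
For a circular orbit, gravity supplies the centripetal force, so v = √(GM / r).
v = √(1.205e+19 / 7.5e+07) m/s ≈ 4.008e+05 m/s = 400.8 km/s.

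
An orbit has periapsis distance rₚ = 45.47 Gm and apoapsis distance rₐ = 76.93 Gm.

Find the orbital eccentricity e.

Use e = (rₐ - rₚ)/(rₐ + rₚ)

Convert to SI: rₚ = 45.47 Gm = 4.547e+10 m; rₐ = 76.93 Gm = 7.693e+10 m.
e = (rₐ − rₚ) / (rₐ + rₚ).
e = (7.693e+10 − 4.547e+10) / (7.693e+10 + 4.547e+10) = 3.146e+10 / 1.224e+11 ≈ 0.257.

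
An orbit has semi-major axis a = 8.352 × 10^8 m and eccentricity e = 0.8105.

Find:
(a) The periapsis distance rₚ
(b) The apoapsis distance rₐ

(a) rₚ = a(1 − e) = 8.352e+08 · (1 − 0.8105) = 8.352e+08 · 0.1895 ≈ 1.583e+08 m = 1.583 × 10^8 m.
(b) rₐ = a(1 + e) = 8.352e+08 · (1 + 0.8105) = 8.352e+08 · 1.8105 ≈ 1.512e+09 m = 1.512 × 10^9 m.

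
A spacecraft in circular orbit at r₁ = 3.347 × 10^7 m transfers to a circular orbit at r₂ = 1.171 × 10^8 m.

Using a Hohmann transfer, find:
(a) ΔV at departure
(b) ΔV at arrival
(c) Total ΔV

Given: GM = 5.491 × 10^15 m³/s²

Transfer semi-major axis: a_t = (r₁ + r₂)/2 = (3.347e+07 + 1.171e+08)/2 = 7.5285e+07 m.
Circular speeds: v₁ = √(GM/r₁) = 12808.5 m/s, v₂ = √(GM/r₂) = 6847.74 m/s.
Transfer speeds (vis-viva v² = GM(2/r − 1/a_t)): v₁ᵗ = 15974.3 m/s, v₂ᵗ = 4565.84 m/s.
(a) ΔV₁ = |v₁ᵗ − v₁| ≈ 3166 m/s = 3.166 km/s.
(b) ΔV₂ = |v₂ − v₂ᵗ| ≈ 2282 m/s = 2.282 km/s.
(c) ΔV_total = ΔV₁ + ΔV₂ ≈ 5448 m/s = 5.448 km/s.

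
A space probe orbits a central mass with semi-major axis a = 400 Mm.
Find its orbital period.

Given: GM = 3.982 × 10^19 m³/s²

Convert to SI: a = 400 Mm = 4e+08 m.
Kepler's third law: T = 2π √(a³ / GM).
Substituting a = 4e+08 m and GM = 3.982e+19 m³/s²:
T = 2π √((4e+08)³ / 3.982e+19) s
T ≈ 7966 s = 2.213 hours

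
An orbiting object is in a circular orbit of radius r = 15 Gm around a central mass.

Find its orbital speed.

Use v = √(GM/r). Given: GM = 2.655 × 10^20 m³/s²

Convert to SI: r = 15 Gm = 1.5e+10 m.
For a circular orbit, gravity supplies the centripetal force, so v = √(GM / r).
v = √(2.655e+20 / 1.5e+10) m/s ≈ 1.33e+05 m/s = 133 km/s.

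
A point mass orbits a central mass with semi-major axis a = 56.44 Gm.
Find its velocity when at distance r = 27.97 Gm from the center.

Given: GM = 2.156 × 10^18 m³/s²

Convert to SI: a = 56.44 Gm = 5.644e+10 m; r = 27.97 Gm = 2.797e+10 m.
Vis-viva: v = √(GM · (2/r − 1/a)).
2/r − 1/a = 2/2.797e+10 − 1/5.644e+10 = 5.37873e-11 m⁻¹.
v = √(2.156e+18 · 5.37873e-11) m/s ≈ 1.077e+04 m/s = 10.77 km/s.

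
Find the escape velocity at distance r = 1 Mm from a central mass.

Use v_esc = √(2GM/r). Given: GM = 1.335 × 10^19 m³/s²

Convert to SI: r = 1 Mm = 1e+06 m.
Escape velocity comes from setting total energy to zero: ½v² − GM/r = 0 ⇒ v_esc = √(2GM / r).
v_esc = √(2 · 1.335e+19 / 1e+06) m/s ≈ 5.167e+06 m/s = 5167 km/s.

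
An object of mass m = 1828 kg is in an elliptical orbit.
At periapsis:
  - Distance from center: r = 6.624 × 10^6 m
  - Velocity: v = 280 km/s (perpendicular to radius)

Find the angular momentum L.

Convert to SI: v = 280 km/s = 280000 m/s.
Since v is perpendicular to r, L = m · v · r.
L = 1828 · 280000 · 6.624e+06 kg·m²/s ≈ 3.39e+15 kg·m²/s.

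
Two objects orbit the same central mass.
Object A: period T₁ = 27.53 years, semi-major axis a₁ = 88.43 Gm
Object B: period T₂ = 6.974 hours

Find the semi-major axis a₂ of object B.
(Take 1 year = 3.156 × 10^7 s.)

Convert to SI: T₁ = 27.53 years = 8.68847e+08 s; a₁ = 88.43 Gm = 8.843e+10 m; T₂ = 6.974 hours = 25106.4 s.
Kepler's third law: (T₁/T₂)² = (a₁/a₂)³ ⇒ a₂ = a₁ · (T₂/T₁)^(2/3).
T₂/T₁ = 25106.4 / 8.68847e+08 = 2.88962e-05.
a₂ = 8.843e+10 · (2.88962e-05)^(2/3) m ≈ 8.327e+07 m = 83.27 Mm.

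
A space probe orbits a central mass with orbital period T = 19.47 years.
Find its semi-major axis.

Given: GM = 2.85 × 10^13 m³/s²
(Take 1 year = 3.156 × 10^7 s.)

Convert to SI: T = 19.47 years = 6.14473e+08 s.
Invert Kepler's third law: a = (GM · T² / (4π²))^(1/3).
Substituting T = 6.14473e+08 s and GM = 2.85e+13 m³/s²:
a = (2.85e+13 · (6.14473e+08)² / (4π²))^(1/3) m
a ≈ 6.484e+09 m = 6.484 Gm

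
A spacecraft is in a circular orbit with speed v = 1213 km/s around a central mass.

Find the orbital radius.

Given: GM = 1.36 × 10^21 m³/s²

Convert to SI: v = 1213 km/s = 1.213e+06 m/s.
For a circular orbit, v² = GM / r, so r = GM / v².
r = 1.36e+21 / (1.213e+06)² m ≈ 9.243e+08 m = 924.3 Mm.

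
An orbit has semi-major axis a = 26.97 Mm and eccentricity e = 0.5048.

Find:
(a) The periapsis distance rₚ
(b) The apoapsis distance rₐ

Convert to SI: a = 26.97 Mm = 2.697e+07 m.
(a) rₚ = a(1 − e) = 2.697e+07 · (1 − 0.5048) = 2.697e+07 · 0.4952 ≈ 1.336e+07 m = 13.36 Mm.
(b) rₐ = a(1 + e) = 2.697e+07 · (1 + 0.5048) = 2.697e+07 · 1.5048 ≈ 4.058e+07 m = 40.58 Mm.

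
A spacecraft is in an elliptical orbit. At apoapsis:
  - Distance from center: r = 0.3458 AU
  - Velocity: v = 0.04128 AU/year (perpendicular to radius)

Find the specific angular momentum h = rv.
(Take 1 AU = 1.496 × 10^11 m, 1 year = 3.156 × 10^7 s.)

Convert to SI: r = 0.3458 AU = 5.17317e+10 m; v = 0.04128 AU/year = 195.675 m/s.
With v perpendicular to r, h = r · v.
h = 5.17317e+10 · 195.675 m²/s ≈ 1.012e+13 m²/s.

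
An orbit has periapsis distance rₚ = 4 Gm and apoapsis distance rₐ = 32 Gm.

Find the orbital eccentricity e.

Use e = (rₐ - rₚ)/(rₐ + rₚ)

Convert to SI: rₚ = 4 Gm = 4e+09 m; rₐ = 32 Gm = 3.2e+10 m.
e = (rₐ − rₚ) / (rₐ + rₚ).
e = (3.2e+10 − 4e+09) / (3.2e+10 + 4e+09) = 2.8e+10 / 3.6e+10 ≈ 0.7778.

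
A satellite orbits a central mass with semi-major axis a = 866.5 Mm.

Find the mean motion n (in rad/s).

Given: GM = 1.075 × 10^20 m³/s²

Convert to SI: a = 866.5 Mm = 8.665e+08 m.
n = √(GM / a³).
n = √(1.075e+20 / (8.665e+08)³) rad/s ≈ 0.0004065 rad/s.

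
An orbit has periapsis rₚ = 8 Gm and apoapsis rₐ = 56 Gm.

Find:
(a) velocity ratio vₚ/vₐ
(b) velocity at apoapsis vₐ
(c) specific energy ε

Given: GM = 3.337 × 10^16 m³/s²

Convert to SI: rₚ = 8 Gm = 8e+09 m; rₐ = 56 Gm = 5.6e+10 m.
(a) Conservation of angular momentum (rₚvₚ = rₐvₐ) gives vₚ/vₐ = rₐ/rₚ = 5.6e+10/8e+09 ≈ 7
(b) With a = (rₚ + rₐ)/2 = 3.2e+10 m, vₐ = √(GM (2/rₐ − 1/a)) = √(3.337e+16 · (2/5.6e+10 − 1/3.2e+10)) m/s ≈ 386 m/s
(c) With a = (rₚ + rₐ)/2 = 3.2e+10 m, ε = −GM/(2a) = −3.337e+16/(2 · 3.2e+10) J/kg ≈ -5.214e+05 J/kg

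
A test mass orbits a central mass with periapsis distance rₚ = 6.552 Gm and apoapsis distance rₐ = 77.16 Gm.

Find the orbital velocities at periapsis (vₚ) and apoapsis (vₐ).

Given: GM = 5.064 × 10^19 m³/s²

Convert to SI: rₚ = 6.552 Gm = 6.552e+09 m; rₐ = 77.16 Gm = 7.716e+10 m.
Use the vis-viva equation v² = GM(2/r − 1/a) with a = (rₚ + rₐ)/2 = (6.552e+09 + 7.716e+10)/2 = 4.1856e+10 m.
vₚ = √(GM · (2/rₚ − 1/a)) = √(5.064e+19 · (2/6.552e+09 − 1/4.1856e+10)) m/s ≈ 1.194e+05 m/s = 119.4 km/s.
vₐ = √(GM · (2/rₐ − 1/a)) = √(5.064e+19 · (2/7.716e+10 − 1/4.1856e+10)) m/s ≈ 1.014e+04 m/s = 10.14 km/s.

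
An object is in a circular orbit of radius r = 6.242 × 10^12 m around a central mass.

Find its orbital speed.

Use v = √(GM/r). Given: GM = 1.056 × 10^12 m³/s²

For a circular orbit, gravity supplies the centripetal force, so v = √(GM / r).
v = √(1.056e+12 / 6.242e+12) m/s ≈ 0.4113 m/s = 0.4113 m/s.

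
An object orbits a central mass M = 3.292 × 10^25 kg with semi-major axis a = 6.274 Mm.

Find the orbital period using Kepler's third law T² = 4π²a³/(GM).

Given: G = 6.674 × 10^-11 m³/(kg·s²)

Convert to SI: a = 6.274 Mm = 6.274e+06 m.
GM = G · M = 6.674e-11 · 3.292e+25 = 2.19708e+15 m³/s².
Kepler's third law: T = 2π √(a³ / GM).
Substituting a = 6.274e+06 m and GM = 2.19708e+15 m³/s²:
T = 2π √((6.274e+06)³ / 2.19708e+15) s
T ≈ 2107 s = 35.11 minutes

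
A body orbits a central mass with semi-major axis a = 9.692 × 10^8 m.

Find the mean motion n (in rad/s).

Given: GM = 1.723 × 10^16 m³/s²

n = √(GM / a³).
n = √(1.723e+16 / (9.692e+08)³) rad/s ≈ 4.35e-06 rad/s.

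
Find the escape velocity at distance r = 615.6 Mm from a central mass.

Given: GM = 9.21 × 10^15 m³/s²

Convert to SI: r = 615.6 Mm = 6.156e+08 m.
Escape velocity comes from setting total energy to zero: ½v² − GM/r = 0 ⇒ v_esc = √(2GM / r).
v_esc = √(2 · 9.21e+15 / 6.156e+08) m/s ≈ 5470 m/s = 5.47 km/s.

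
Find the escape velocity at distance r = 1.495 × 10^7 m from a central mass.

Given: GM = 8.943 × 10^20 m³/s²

Escape velocity comes from setting total energy to zero: ½v² − GM/r = 0 ⇒ v_esc = √(2GM / r).
v_esc = √(2 · 8.943e+20 / 1.495e+07) m/s ≈ 1.094e+07 m/s = 1.094e+04 km/s.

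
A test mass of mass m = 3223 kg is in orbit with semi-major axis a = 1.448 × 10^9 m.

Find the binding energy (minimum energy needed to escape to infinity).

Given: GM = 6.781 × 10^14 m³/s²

Total orbital energy is E = −GMm/(2a); binding energy is E_bind = −E = GMm/(2a).
E_bind = 6.781e+14 · 3223 / (2 · 1.448e+09) J ≈ 7.547e+08 J = 754.7 MJ.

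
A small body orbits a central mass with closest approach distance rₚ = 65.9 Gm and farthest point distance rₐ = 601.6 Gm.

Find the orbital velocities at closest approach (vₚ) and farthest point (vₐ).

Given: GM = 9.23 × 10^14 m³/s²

Convert to SI: rₚ = 65.9 Gm = 6.59e+10 m; rₐ = 601.6 Gm = 6.016e+11 m.
Use the vis-viva equation v² = GM(2/r − 1/a) with a = (rₚ + rₐ)/2 = (6.59e+10 + 6.016e+11)/2 = 3.3375e+11 m.
vₚ = √(GM · (2/rₚ − 1/a)) = √(9.23e+14 · (2/6.59e+10 − 1/3.3375e+11)) m/s ≈ 158.9 m/s = 158.9 m/s.
vₐ = √(GM · (2/rₐ − 1/a)) = √(9.23e+14 · (2/6.016e+11 − 1/3.3375e+11)) m/s ≈ 17.41 m/s = 17.41 m/s.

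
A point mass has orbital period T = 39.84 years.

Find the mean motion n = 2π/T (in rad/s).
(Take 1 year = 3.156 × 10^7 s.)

Convert to SI: T = 39.84 years = 1.25735e+09 s.
n = 2π / T.
n = 2π / 1.25735e+09 s ≈ 4.997e-09 rad/s.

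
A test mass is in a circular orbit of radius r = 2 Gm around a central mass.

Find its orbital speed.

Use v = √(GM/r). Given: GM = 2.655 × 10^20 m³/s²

Convert to SI: r = 2 Gm = 2e+09 m.
For a circular orbit, gravity supplies the centripetal force, so v = √(GM / r).
v = √(2.655e+20 / 2e+09) m/s ≈ 3.643e+05 m/s = 364.3 km/s.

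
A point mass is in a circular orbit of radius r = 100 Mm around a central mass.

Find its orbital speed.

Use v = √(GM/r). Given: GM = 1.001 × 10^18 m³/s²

Convert to SI: r = 100 Mm = 1e+08 m.
For a circular orbit, gravity supplies the centripetal force, so v = √(GM / r).
v = √(1.001e+18 / 1e+08) m/s ≈ 1e+05 m/s = 100 km/s.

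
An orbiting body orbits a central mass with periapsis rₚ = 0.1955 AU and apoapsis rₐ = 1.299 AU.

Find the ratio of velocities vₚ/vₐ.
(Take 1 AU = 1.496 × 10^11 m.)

Convert to SI: rₚ = 0.1955 AU = 2.92468e+10 m; rₐ = 1.299 AU = 1.9433e+11 m.
Conservation of angular momentum gives rₚvₚ = rₐvₐ, so vₚ/vₐ = rₐ/rₚ.
vₚ/vₐ = 1.9433e+11 / 2.92468e+10 ≈ 6.645.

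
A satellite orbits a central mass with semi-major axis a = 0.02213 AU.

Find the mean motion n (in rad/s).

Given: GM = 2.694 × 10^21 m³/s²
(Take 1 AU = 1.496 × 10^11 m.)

Convert to SI: a = 0.02213 AU = 3.31065e+09 m.
n = √(GM / a³).
n = √(2.694e+21 / (3.31065e+09)³) rad/s ≈ 0.0002725 rad/s.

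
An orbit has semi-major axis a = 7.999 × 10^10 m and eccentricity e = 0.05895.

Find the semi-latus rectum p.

p = a (1 − e²).
p = 7.999e+10 · (1 − (0.05895)²) = 7.999e+10 · 0.996525 ≈ 7.971e+10 m = 7.971 × 10^10 m.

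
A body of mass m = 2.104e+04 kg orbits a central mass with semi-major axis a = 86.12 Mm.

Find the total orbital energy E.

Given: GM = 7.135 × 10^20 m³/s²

Convert to SI: a = 86.12 Mm = 8.612e+07 m.
E = −GMm / (2a).
E = −7.135e+20 · 2.104e+04 / (2 · 8.612e+07) J ≈ -8.716e+16 J = -87.16 PJ.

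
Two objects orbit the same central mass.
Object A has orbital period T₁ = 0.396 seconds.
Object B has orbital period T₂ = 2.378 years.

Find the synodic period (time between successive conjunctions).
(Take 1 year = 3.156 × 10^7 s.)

Convert to SI: T₂ = 2.378 years = 7.50497e+07 s.
T_syn = |T₁ · T₂ / (T₁ − T₂)|.
T_syn = |0.396 · 7.50497e+07 / (0.396 − 7.50497e+07)| s ≈ 0.396 s = 0.396 seconds.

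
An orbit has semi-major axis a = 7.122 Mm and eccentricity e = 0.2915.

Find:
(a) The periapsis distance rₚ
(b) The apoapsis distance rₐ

Convert to SI: a = 7.122 Mm = 7.122e+06 m.
(a) rₚ = a(1 − e) = 7.122e+06 · (1 − 0.2915) = 7.122e+06 · 0.7085 ≈ 5.046e+06 m = 5.046 Mm.
(b) rₐ = a(1 + e) = 7.122e+06 · (1 + 0.2915) = 7.122e+06 · 1.2915 ≈ 9.198e+06 m = 9.198 Mm.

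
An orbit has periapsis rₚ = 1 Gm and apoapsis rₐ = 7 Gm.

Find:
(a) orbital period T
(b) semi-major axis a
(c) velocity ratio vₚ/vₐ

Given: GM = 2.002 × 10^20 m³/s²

Convert to SI: rₚ = 1 Gm = 1e+09 m; rₐ = 7 Gm = 7e+09 m.
(a) With a = (rₚ + rₐ)/2 = 4e+09 m, T = 2π √(a³/GM) = 2π √((4e+09)³/2.002e+20) s ≈ 1.123e+05 s
(b) a = (rₚ + rₐ)/2 = (1e+09 + 7e+09)/2 ≈ 4e+09 m
(c) Conservation of angular momentum (rₚvₚ = rₐvₐ) gives vₚ/vₐ = rₐ/rₚ = 7e+09/1e+09 ≈ 7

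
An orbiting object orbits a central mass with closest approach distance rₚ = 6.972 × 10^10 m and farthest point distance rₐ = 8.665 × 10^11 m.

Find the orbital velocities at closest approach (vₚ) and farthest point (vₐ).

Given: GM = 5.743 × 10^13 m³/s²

Use the vis-viva equation v² = GM(2/r − 1/a) with a = (rₚ + rₐ)/2 = (6.972e+10 + 8.665e+11)/2 = 4.6811e+11 m.
vₚ = √(GM · (2/rₚ − 1/a)) = √(5.743e+13 · (2/6.972e+10 − 1/4.6811e+11)) m/s ≈ 39.05 m/s = 39.05 m/s.
vₐ = √(GM · (2/rₐ − 1/a)) = √(5.743e+13 · (2/8.665e+11 − 1/4.6811e+11)) m/s ≈ 3.142 m/s = 3.142 m/s.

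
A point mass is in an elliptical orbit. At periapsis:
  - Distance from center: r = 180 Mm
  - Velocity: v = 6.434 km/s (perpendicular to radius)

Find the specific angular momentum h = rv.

Convert to SI: r = 180 Mm = 1.8e+08 m; v = 6.434 km/s = 6434 m/s.
With v perpendicular to r, h = r · v.
h = 1.8e+08 · 6434 m²/s ≈ 1.158e+12 m²/s.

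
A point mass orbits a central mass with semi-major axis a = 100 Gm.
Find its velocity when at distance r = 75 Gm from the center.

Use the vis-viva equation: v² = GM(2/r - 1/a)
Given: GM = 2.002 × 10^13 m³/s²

Convert to SI: a = 100 Gm = 1e+11 m; r = 75 Gm = 7.5e+10 m.
Vis-viva: v = √(GM · (2/r − 1/a)).
2/r − 1/a = 2/7.5e+10 − 1/1e+11 = 1.66667e-11 m⁻¹.
v = √(2.002e+13 · 1.66667e-11) m/s ≈ 18.27 m/s = 18.27 m/s.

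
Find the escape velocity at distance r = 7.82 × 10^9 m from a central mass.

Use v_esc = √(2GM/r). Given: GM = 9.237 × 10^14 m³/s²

Escape velocity comes from setting total energy to zero: ½v² − GM/r = 0 ⇒ v_esc = √(2GM / r).
v_esc = √(2 · 9.237e+14 / 7.82e+09) m/s ≈ 486 m/s = 486 m/s.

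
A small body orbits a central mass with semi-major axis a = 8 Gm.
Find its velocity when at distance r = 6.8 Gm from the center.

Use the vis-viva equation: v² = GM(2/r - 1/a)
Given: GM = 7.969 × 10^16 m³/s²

Convert to SI: a = 8 Gm = 8e+09 m; r = 6.8 Gm = 6.8e+09 m.
Vis-viva: v = √(GM · (2/r − 1/a)).
2/r − 1/a = 2/6.8e+09 − 1/8e+09 = 1.69118e-10 m⁻¹.
v = √(7.969e+16 · 1.69118e-10) m/s ≈ 3671 m/s = 3.671 km/s.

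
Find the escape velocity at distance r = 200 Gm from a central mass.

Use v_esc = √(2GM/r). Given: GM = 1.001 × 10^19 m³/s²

Convert to SI: r = 200 Gm = 2e+11 m.
Escape velocity comes from setting total energy to zero: ½v² − GM/r = 0 ⇒ v_esc = √(2GM / r).
v_esc = √(2 · 1.001e+19 / 2e+11) m/s ≈ 1e+04 m/s = 10 km/s.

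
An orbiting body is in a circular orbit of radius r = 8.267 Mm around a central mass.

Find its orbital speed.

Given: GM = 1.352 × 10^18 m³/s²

Convert to SI: r = 8.267 Mm = 8.267e+06 m.
For a circular orbit, gravity supplies the centripetal force, so v = √(GM / r).
v = √(1.352e+18 / 8.267e+06) m/s ≈ 4.044e+05 m/s = 404.4 km/s.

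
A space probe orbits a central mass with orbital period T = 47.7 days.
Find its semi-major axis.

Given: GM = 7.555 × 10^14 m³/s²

Convert to SI: T = 47.7 days = 4.12128e+06 s.
Invert Kepler's third law: a = (GM · T² / (4π²))^(1/3).
Substituting T = 4.12128e+06 s and GM = 7.555e+14 m³/s²:
a = (7.555e+14 · (4.12128e+06)² / (4π²))^(1/3) m
a ≈ 6.876e+08 m = 6.876 × 10^8 m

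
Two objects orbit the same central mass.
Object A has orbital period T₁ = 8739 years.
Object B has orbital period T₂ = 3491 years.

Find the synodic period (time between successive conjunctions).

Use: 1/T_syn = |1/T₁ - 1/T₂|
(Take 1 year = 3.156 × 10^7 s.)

Convert to SI: T₁ = 8739 years = 2.75803e+11 s; T₂ = 3491 years = 1.10176e+11 s.
T_syn = |T₁ · T₂ / (T₁ − T₂)|.
T_syn = |2.75803e+11 · 1.10176e+11 / (2.75803e+11 − 1.10176e+11)| s ≈ 1.835e+11 s = 5813 years.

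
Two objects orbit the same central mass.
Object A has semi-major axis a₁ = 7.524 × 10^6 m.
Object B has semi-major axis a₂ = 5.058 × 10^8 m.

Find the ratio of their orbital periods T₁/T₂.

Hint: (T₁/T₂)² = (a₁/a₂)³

From Kepler's third law, (T₁/T₂)² = (a₁/a₂)³, so T₁/T₂ = (a₁/a₂)^(3/2).
a₁/a₂ = 7.524e+06 / 5.058e+08 = 0.0148754.
T₁/T₂ = (0.0148754)^(3/2) ≈ 0.001814.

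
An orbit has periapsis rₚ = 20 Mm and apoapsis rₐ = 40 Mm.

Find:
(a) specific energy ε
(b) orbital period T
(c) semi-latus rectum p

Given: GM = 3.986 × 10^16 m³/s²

Convert to SI: rₚ = 20 Mm = 2e+07 m; rₐ = 40 Mm = 4e+07 m.
(a) With a = (rₚ + rₐ)/2 = 3e+07 m, ε = −GM/(2a) = −3.986e+16/(2 · 3e+07) J/kg ≈ -6.643e+08 J/kg
(b) With a = (rₚ + rₐ)/2 = 3e+07 m, T = 2π √(a³/GM) = 2π √((3e+07)³/3.986e+16) s ≈ 5171 s
(c) From a = (rₚ + rₐ)/2 = 3e+07 m and e = (rₐ − rₚ)/(rₐ + rₚ) = 0.333333, p = a(1 − e²) = 3e+07 · (1 − (0.333333)²) ≈ 2.667e+07 m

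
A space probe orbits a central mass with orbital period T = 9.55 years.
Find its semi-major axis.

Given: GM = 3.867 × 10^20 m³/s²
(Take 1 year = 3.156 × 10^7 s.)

Convert to SI: T = 9.55 years = 3.01398e+08 s.
Invert Kepler's third law: a = (GM · T² / (4π²))^(1/3).
Substituting T = 3.01398e+08 s and GM = 3.867e+20 m³/s²:
a = (3.867e+20 · (3.01398e+08)² / (4π²))^(1/3) m
a ≈ 9.618e+11 m = 961.8 Gm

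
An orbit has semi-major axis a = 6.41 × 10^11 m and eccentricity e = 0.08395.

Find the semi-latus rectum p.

p = a (1 − e²).
p = 6.41e+11 · (1 − (0.08395)²) = 6.41e+11 · 0.992952 ≈ 6.365e+11 m = 6.365 × 10^11 m.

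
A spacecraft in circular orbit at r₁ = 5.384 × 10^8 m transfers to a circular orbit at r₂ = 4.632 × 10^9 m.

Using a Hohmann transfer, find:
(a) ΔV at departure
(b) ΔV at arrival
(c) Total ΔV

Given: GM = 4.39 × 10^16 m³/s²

Transfer semi-major axis: a_t = (r₁ + r₂)/2 = (5.384e+08 + 4.632e+09)/2 = 2.5852e+09 m.
Circular speeds: v₁ = √(GM/r₁) = 9029.83 m/s, v₂ = √(GM/r₂) = 3078.56 m/s.
Transfer speeds (vis-viva v² = GM(2/r − 1/a_t)): v₁ᵗ = 12087 m/s, v₂ᵗ = 1404.93 m/s.
(a) ΔV₁ = |v₁ᵗ − v₁| ≈ 3057 m/s = 3.057 km/s.
(b) ΔV₂ = |v₂ − v₂ᵗ| ≈ 1674 m/s = 1.674 km/s.
(c) ΔV_total = ΔV₁ + ΔV₂ ≈ 4731 m/s = 4.731 km/s.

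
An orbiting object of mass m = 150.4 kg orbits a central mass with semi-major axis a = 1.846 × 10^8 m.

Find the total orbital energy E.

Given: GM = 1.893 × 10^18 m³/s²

E = −GMm / (2a).
E = −1.893e+18 · 150.4 / (2 · 1.846e+08) J ≈ -7.711e+11 J = -771.1 GJ.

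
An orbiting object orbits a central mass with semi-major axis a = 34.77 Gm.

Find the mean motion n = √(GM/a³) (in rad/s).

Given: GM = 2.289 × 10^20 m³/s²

Convert to SI: a = 34.77 Gm = 3.477e+10 m.
n = √(GM / a³).
n = √(2.289e+20 / (3.477e+10)³) rad/s ≈ 2.334e-06 rad/s.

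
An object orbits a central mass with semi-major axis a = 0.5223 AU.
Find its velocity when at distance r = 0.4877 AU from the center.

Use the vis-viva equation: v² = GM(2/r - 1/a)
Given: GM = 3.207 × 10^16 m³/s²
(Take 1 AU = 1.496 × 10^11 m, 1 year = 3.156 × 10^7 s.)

Convert to SI: a = 0.5223 AU = 7.81361e+10 m; r = 0.4877 AU = 7.29599e+10 m.
Vis-viva: v = √(GM · (2/r − 1/a)).
2/r − 1/a = 2/7.29599e+10 − 1/7.81361e+10 = 1.46141e-11 m⁻¹.
v = √(3.207e+16 · 1.46141e-11) m/s ≈ 684.6 m/s = 0.1444 AU/year.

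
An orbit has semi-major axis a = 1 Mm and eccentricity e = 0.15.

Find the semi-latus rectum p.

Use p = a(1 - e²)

Convert to SI: a = 1 Mm = 1e+06 m.
p = a (1 − e²).
p = 1e+06 · (1 − (0.15)²) = 1e+06 · 0.9775 ≈ 9.775e+05 m = 977.5 km.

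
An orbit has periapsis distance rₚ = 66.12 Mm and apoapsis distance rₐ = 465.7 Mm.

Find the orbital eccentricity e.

Convert to SI: rₚ = 66.12 Mm = 6.612e+07 m; rₐ = 465.7 Mm = 4.657e+08 m.
e = (rₐ − rₚ) / (rₐ + rₚ).
e = (4.657e+08 − 6.612e+07) / (4.657e+08 + 6.612e+07) = 3.9958e+08 / 5.3182e+08 ≈ 0.7513.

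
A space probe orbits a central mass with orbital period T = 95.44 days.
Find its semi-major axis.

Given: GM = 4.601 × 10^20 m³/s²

Convert to SI: T = 95.44 days = 8.24602e+06 s.
Invert Kepler's third law: a = (GM · T² / (4π²))^(1/3).
Substituting T = 8.24602e+06 s and GM = 4.601e+20 m³/s²:
a = (4.601e+20 · (8.24602e+06)² / (4π²))^(1/3) m
a ≈ 9.254e+10 m = 9.254 × 10^10 m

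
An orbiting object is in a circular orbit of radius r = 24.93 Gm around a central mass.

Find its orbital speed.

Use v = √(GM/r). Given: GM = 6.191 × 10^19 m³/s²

Convert to SI: r = 24.93 Gm = 2.493e+10 m.
For a circular orbit, gravity supplies the centripetal force, so v = √(GM / r).
v = √(6.191e+19 / 2.493e+10) m/s ≈ 4.983e+04 m/s = 49.83 km/s.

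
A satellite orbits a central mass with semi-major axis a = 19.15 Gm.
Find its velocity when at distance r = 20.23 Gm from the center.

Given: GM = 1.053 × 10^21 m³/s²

Convert to SI: a = 19.15 Gm = 1.915e+10 m; r = 20.23 Gm = 2.023e+10 m.
Vis-viva: v = √(GM · (2/r − 1/a)).
2/r − 1/a = 2/2.023e+10 − 1/1.915e+10 = 4.66438e-11 m⁻¹.
v = √(1.053e+21 · 4.66438e-11) m/s ≈ 2.216e+05 m/s = 221.6 km/s.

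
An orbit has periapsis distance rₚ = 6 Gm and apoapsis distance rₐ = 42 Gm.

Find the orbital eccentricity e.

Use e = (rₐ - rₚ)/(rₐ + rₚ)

Convert to SI: rₚ = 6 Gm = 6e+09 m; rₐ = 42 Gm = 4.2e+10 m.
e = (rₐ − rₚ) / (rₐ + rₚ).
e = (4.2e+10 − 6e+09) / (4.2e+10 + 6e+09) = 3.6e+10 / 4.8e+10 ≈ 0.75.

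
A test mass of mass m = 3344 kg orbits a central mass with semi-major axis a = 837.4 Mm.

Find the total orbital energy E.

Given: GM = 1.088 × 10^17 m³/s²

Convert to SI: a = 837.4 Mm = 8.374e+08 m.
E = −GMm / (2a).
E = −1.088e+17 · 3344 / (2 · 8.374e+08) J ≈ -2.172e+11 J = -217.2 GJ.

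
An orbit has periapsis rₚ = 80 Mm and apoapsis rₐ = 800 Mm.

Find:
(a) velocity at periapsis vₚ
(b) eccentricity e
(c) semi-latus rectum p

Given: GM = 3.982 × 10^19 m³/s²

Convert to SI: rₚ = 80 Mm = 8e+07 m; rₐ = 800 Mm = 8e+08 m.
(a) With a = (rₚ + rₐ)/2 = 4.4e+08 m, vₚ = √(GM (2/rₚ − 1/a)) = √(3.982e+19 · (2/8e+07 − 1/4.4e+08)) m/s ≈ 9.513e+05 m/s
(b) e = (rₐ − rₚ)/(rₐ + rₚ) = (8e+08 − 8e+07)/(8e+08 + 8e+07) ≈ 0.8182
(c) From a = (rₚ + rₐ)/2 = 4.4e+08 m and e = (rₐ − rₚ)/(rₐ + rₚ) = 0.818182, p = a(1 − e²) = 4.4e+08 · (1 − (0.818182)²) ≈ 1.455e+08 m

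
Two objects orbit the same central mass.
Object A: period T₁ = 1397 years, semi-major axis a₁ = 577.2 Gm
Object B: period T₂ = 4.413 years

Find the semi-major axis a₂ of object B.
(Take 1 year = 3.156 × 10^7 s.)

Convert to SI: T₁ = 1397 years = 4.40893e+10 s; a₁ = 577.2 Gm = 5.772e+11 m; T₂ = 4.413 years = 1.39274e+08 s.
Kepler's third law: (T₁/T₂)² = (a₁/a₂)³ ⇒ a₂ = a₁ · (T₂/T₁)^(2/3).
T₂/T₁ = 1.39274e+08 / 4.40893e+10 = 0.00315891.
a₂ = 5.772e+11 · (0.00315891)^(2/3) m ≈ 1.243e+10 m = 12.43 Gm.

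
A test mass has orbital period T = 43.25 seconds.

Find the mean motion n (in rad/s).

n = 2π / T.
n = 2π / 43.25 s ≈ 0.1453 rad/s.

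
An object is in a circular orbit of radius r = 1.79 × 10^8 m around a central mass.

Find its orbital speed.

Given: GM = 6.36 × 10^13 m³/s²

For a circular orbit, gravity supplies the centripetal force, so v = √(GM / r).
v = √(6.36e+13 / 1.79e+08) m/s ≈ 596.1 m/s = 596.1 m/s.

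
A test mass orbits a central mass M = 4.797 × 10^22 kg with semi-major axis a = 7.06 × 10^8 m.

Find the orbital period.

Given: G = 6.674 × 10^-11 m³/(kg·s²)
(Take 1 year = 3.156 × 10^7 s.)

GM = G · M = 6.674e-11 · 4.797e+22 = 3.20152e+12 m³/s².
Kepler's third law: T = 2π √(a³ / GM).
Substituting a = 7.06e+08 m and GM = 3.20152e+12 m³/s²:
T = 2π √((7.06e+08)³ / 3.20152e+12) s
T ≈ 6.587e+07 s = 2.087 years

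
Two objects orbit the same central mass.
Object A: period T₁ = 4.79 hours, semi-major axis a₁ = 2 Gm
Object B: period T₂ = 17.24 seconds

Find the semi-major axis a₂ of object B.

Convert to SI: T₁ = 4.79 hours = 17244 s; a₁ = 2 Gm = 2e+09 m.
Kepler's third law: (T₁/T₂)² = (a₁/a₂)³ ⇒ a₂ = a₁ · (T₂/T₁)^(2/3).
T₂/T₁ = 17.24 / 17244 = 0.000999768.
a₂ = 2e+09 · (0.000999768)^(2/3) m ≈ 2e+07 m = 20 Mm.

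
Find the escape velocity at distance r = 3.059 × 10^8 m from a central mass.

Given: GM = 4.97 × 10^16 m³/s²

Escape velocity comes from setting total energy to zero: ½v² − GM/r = 0 ⇒ v_esc = √(2GM / r).
v_esc = √(2 · 4.97e+16 / 3.059e+08) m/s ≈ 1.803e+04 m/s = 18.03 km/s.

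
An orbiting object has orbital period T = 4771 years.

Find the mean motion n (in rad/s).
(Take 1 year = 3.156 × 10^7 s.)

Convert to SI: T = 4771 years = 1.50573e+11 s.
n = 2π / T.
n = 2π / 1.50573e+11 s ≈ 4.173e-11 rad/s.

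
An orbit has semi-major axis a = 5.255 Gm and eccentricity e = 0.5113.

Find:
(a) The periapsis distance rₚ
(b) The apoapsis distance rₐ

Convert to SI: a = 5.255 Gm = 5.255e+09 m.
(a) rₚ = a(1 − e) = 5.255e+09 · (1 − 0.5113) = 5.255e+09 · 0.4887 ≈ 2.568e+09 m = 2.568 Gm.
(b) rₐ = a(1 + e) = 5.255e+09 · (1 + 0.5113) = 5.255e+09 · 1.5113 ≈ 7.942e+09 m = 7.942 Gm.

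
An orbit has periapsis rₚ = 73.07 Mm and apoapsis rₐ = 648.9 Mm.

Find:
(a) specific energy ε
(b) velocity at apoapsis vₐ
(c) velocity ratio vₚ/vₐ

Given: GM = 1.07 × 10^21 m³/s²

Convert to SI: rₚ = 73.07 Mm = 7.307e+07 m; rₐ = 648.9 Mm = 6.489e+08 m.
(a) With a = (rₚ + rₐ)/2 = 3.60985e+08 m, ε = −GM/(2a) = −1.07e+21/(2 · 3.60985e+08) J/kg ≈ -1.482e+12 J/kg
(b) With a = (rₚ + rₐ)/2 = 3.60985e+08 m, vₐ = √(GM (2/rₐ − 1/a)) = √(1.07e+21 · (2/6.489e+08 − 1/3.60985e+08)) m/s ≈ 5.777e+05 m/s
(c) Conservation of angular momentum (rₚvₚ = rₐvₐ) gives vₚ/vₐ = rₐ/rₚ = 6.489e+08/7.307e+07 ≈ 8.881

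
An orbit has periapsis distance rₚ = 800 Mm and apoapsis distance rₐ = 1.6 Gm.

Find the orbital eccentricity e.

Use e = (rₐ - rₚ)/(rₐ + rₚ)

Convert to SI: rₚ = 800 Mm = 8e+08 m; rₐ = 1.6 Gm = 1.6e+09 m.
e = (rₐ − rₚ) / (rₐ + rₚ).
e = (1.6e+09 − 8e+08) / (1.6e+09 + 8e+08) = 8e+08 / 2.4e+09 ≈ 0.3333.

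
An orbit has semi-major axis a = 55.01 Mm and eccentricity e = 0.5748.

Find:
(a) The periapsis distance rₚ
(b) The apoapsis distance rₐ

Convert to SI: a = 55.01 Mm = 5.501e+07 m.
(a) rₚ = a(1 − e) = 5.501e+07 · (1 − 0.5748) = 5.501e+07 · 0.4252 ≈ 2.339e+07 m = 23.39 Mm.
(b) rₐ = a(1 + e) = 5.501e+07 · (1 + 0.5748) = 5.501e+07 · 1.5748 ≈ 8.663e+07 m = 86.63 Mm.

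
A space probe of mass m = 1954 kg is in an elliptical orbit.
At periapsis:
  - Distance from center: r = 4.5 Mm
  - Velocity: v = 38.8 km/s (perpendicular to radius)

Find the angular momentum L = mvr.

Convert to SI: r = 4.5 Mm = 4.5e+06 m; v = 38.8 km/s = 38800 m/s.
Since v is perpendicular to r, L = m · v · r.
L = 1954 · 38800 · 4.5e+06 kg·m²/s ≈ 3.412e+14 kg·m²/s.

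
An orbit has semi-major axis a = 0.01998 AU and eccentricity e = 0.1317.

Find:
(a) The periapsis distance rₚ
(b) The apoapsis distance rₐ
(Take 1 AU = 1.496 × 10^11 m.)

Convert to SI: a = 0.01998 AU = 2.98901e+09 m.
(a) rₚ = a(1 − e) = 2.98901e+09 · (1 − 0.1317) = 2.98901e+09 · 0.8683 ≈ 2.595e+09 m = 0.01735 AU.
(b) rₐ = a(1 + e) = 2.98901e+09 · (1 + 0.1317) = 2.98901e+09 · 1.1317 ≈ 3.383e+09 m = 0.02261 AU.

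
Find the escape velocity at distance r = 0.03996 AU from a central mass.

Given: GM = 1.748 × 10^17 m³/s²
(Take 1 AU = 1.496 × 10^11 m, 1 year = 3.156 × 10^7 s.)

Convert to SI: r = 0.03996 AU = 5.97802e+09 m.
Escape velocity comes from setting total energy to zero: ½v² − GM/r = 0 ⇒ v_esc = √(2GM / r).
v_esc = √(2 · 1.748e+17 / 5.97802e+09) m/s ≈ 7647 m/s = 1.613 AU/year.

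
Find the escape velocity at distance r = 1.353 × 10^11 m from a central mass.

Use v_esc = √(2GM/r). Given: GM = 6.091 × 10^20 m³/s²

Escape velocity comes from setting total energy to zero: ½v² − GM/r = 0 ⇒ v_esc = √(2GM / r).
v_esc = √(2 · 6.091e+20 / 1.353e+11) m/s ≈ 9.489e+04 m/s = 94.89 km/s.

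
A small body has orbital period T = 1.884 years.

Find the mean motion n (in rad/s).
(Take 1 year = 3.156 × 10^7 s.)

Convert to SI: T = 1.884 years = 5.9459e+07 s.
n = 2π / T.
n = 2π / 5.9459e+07 s ≈ 1.057e-07 rad/s.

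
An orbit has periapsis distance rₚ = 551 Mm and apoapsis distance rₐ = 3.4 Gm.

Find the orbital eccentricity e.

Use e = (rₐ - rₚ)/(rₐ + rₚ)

Convert to SI: rₚ = 551 Mm = 5.51e+08 m; rₐ = 3.4 Gm = 3.4e+09 m.
e = (rₐ − rₚ) / (rₐ + rₚ).
e = (3.4e+09 − 5.51e+08) / (3.4e+09 + 5.51e+08) = 2.849e+09 / 3.951e+09 ≈ 0.7211.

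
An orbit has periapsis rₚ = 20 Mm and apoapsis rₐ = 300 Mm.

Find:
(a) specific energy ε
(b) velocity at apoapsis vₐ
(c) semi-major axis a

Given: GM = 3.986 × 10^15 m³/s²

Convert to SI: rₚ = 20 Mm = 2e+07 m; rₐ = 300 Mm = 3e+08 m.
(a) With a = (rₚ + rₐ)/2 = 1.6e+08 m, ε = −GM/(2a) = −3.986e+15/(2 · 1.6e+08) J/kg ≈ -1.246e+07 J/kg
(b) With a = (rₚ + rₐ)/2 = 1.6e+08 m, vₐ = √(GM (2/rₐ − 1/a)) = √(3.986e+15 · (2/3e+08 − 1/1.6e+08)) m/s ≈ 1289 m/s
(c) a = (rₚ + rₐ)/2 = (2e+07 + 3e+08)/2 ≈ 1.6e+08 m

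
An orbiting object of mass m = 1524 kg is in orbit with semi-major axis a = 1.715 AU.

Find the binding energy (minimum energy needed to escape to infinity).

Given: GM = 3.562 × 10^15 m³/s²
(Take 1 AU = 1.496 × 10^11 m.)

Convert to SI: a = 1.715 AU = 2.56564e+11 m.
Total orbital energy is E = −GMm/(2a); binding energy is E_bind = −E = GMm/(2a).
E_bind = 3.562e+15 · 1524 / (2 · 2.56564e+11) J ≈ 1.058e+07 J = 10.58 MJ.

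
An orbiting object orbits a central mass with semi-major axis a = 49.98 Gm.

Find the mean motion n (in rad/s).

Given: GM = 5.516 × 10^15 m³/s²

Convert to SI: a = 49.98 Gm = 4.998e+10 m.
n = √(GM / a³).
n = √(5.516e+15 / (4.998e+10)³) rad/s ≈ 6.647e-09 rad/s.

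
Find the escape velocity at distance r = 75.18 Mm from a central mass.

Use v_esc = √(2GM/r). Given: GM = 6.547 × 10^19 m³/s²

Convert to SI: r = 75.18 Mm = 7.518e+07 m.
Escape velocity comes from setting total energy to zero: ½v² − GM/r = 0 ⇒ v_esc = √(2GM / r).
v_esc = √(2 · 6.547e+19 / 7.518e+07) m/s ≈ 1.32e+06 m/s = 1320 km/s.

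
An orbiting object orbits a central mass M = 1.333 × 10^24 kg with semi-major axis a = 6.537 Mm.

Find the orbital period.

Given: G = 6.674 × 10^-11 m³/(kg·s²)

Convert to SI: a = 6.537 Mm = 6.537e+06 m.
GM = G · M = 6.674e-11 · 1.333e+24 = 8.89644e+13 m³/s².
Kepler's third law: T = 2π √(a³ / GM).
Substituting a = 6.537e+06 m and GM = 8.89644e+13 m³/s²:
T = 2π √((6.537e+06)³ / 8.89644e+13) s
T ≈ 1.113e+04 s = 3.093 hours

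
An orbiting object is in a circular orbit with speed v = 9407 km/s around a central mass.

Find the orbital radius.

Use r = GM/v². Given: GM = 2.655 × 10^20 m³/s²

Convert to SI: v = 9407 km/s = 9.407e+06 m/s.
For a circular orbit, v² = GM / r, so r = GM / v².
r = 2.655e+20 / (9.407e+06)² m ≈ 3e+06 m = 3 Mm.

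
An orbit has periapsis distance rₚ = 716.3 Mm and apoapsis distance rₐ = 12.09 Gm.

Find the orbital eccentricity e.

Convert to SI: rₚ = 716.3 Mm = 7.163e+08 m; rₐ = 12.09 Gm = 1.209e+10 m.
e = (rₐ − rₚ) / (rₐ + rₚ).
e = (1.209e+10 − 7.163e+08) / (1.209e+10 + 7.163e+08) = 1.13737e+10 / 1.28063e+10 ≈ 0.8881.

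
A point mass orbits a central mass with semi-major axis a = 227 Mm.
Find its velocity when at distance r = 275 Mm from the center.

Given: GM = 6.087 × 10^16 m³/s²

Convert to SI: a = 227 Mm = 2.27e+08 m; r = 275 Mm = 2.75e+08 m.
Vis-viva: v = √(GM · (2/r − 1/a)).
2/r − 1/a = 2/2.75e+08 − 1/2.27e+08 = 2.86744e-09 m⁻¹.
v = √(6.087e+16 · 2.86744e-09) m/s ≈ 1.321e+04 m/s = 13.21 km/s.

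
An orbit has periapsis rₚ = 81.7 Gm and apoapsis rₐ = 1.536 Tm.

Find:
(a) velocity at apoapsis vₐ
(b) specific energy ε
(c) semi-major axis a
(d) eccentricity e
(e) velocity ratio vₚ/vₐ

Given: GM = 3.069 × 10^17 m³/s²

Convert to SI: rₚ = 81.7 Gm = 8.17e+10 m; rₐ = 1.536 Tm = 1.536e+12 m.
(a) With a = (rₚ + rₐ)/2 = 8.0885e+11 m, vₐ = √(GM (2/rₐ − 1/a)) = √(3.069e+17 · (2/1.536e+12 − 1/8.0885e+11)) m/s ≈ 142.1 m/s
(b) With a = (rₚ + rₐ)/2 = 8.0885e+11 m, ε = −GM/(2a) = −3.069e+17/(2 · 8.0885e+11) J/kg ≈ -1.897e+05 J/kg
(c) a = (rₚ + rₐ)/2 = (8.17e+10 + 1.536e+12)/2 ≈ 8.088e+11 m
(d) e = (rₐ − rₚ)/(rₐ + rₚ) = (1.536e+12 − 8.17e+10)/(1.536e+12 + 8.17e+10) ≈ 0.899
(e) Conservation of angular momentum (rₚvₚ = rₐvₐ) gives vₚ/vₐ = rₐ/rₚ = 1.536e+12/8.17e+10 ≈ 18.8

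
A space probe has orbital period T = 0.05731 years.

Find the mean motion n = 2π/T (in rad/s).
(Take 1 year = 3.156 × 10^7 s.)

Convert to SI: T = 0.05731 years = 1.8087e+06 s.
n = 2π / T.
n = 2π / 1.8087e+06 s ≈ 3.474e-06 rad/s.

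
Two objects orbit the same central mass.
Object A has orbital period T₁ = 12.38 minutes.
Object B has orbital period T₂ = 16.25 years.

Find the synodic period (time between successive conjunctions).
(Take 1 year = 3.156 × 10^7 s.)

Convert to SI: T₁ = 12.38 minutes = 742.8 s; T₂ = 16.25 years = 5.1285e+08 s.
T_syn = |T₁ · T₂ / (T₁ − T₂)|.
T_syn = |742.8 · 5.1285e+08 / (742.8 − 5.1285e+08)| s ≈ 742.8 s = 12.38 minutes.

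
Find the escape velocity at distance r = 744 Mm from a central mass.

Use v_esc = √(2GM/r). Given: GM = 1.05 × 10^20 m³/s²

Convert to SI: r = 744 Mm = 7.44e+08 m.
Escape velocity comes from setting total energy to zero: ½v² − GM/r = 0 ⇒ v_esc = √(2GM / r).
v_esc = √(2 · 1.05e+20 / 7.44e+08) m/s ≈ 5.313e+05 m/s = 531.3 km/s.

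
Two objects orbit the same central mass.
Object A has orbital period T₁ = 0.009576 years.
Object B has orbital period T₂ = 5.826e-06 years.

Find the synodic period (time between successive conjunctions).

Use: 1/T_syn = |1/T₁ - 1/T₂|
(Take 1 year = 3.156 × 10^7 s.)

Convert to SI: T₁ = 0.009576 years = 302219 s; T₂ = 5.826e-06 years = 183.869 s.
T_syn = |T₁ · T₂ / (T₁ − T₂)|.
T_syn = |302219 · 183.869 / (302219 − 183.869)| s ≈ 184 s = 5.83e-06 years.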